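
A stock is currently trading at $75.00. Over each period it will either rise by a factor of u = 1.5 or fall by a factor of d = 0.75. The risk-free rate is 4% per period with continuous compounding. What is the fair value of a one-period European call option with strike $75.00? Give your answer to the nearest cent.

$13.97

Risk-neutral probability p = (e^0.04 − 0.75)/(1.5 − 0.75) = 0.2908/0.7500 = 0.3877
Terminal stock prices: S_u = 112.5, S_d = 56.25
Terminal payoffs (S − K): max(37.5, 0) = 37.5, max(-18.75, 0) = 0
Node 0 (S = 75): V_0 = e^(−0.04)·[0.3877·37.5000 + 0.6123·0.0000] = 13.9704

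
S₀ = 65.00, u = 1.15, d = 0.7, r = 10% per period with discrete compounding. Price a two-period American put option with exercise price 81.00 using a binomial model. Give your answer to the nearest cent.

Risk-neutral probability p = (1 + 0.1 − 0.7)/(1.15 − 0.7) = 0.4000/0.4500 = 0.8889
Terminal stock prices: S_uu = 85.96, S_ud = 52.32, S_dd = 31.85
Terminal payoffs (K − S): max(-4.962, 0) = 0, max(28.68, 0) = 28.68, max(49.15, 0) = 49.15
Node u (S = 74.75): continuation = 1/1.1·[0.8889·0.0000 + 0.1111·28.6750] = 2.8965; exercise value = 6.2500 > continuation, so V_u = 6.2500 (exercise)
Node d (S = 45.5): continuation = 1/1.1·[0.8889·28.6750 + 0.1111·49.1500] = 28.1364; exercise value = 35.5000 > continuation, so V_d = 35.5000 (exercise)
Node 0 (S = 65): continuation = 1/1.1·[0.8889·6.2500 + 0.1111·35.5000] = 8.6364; exercise value = 16.0000 > continuation, so V_0 = 16.0000 (exercise)

16.00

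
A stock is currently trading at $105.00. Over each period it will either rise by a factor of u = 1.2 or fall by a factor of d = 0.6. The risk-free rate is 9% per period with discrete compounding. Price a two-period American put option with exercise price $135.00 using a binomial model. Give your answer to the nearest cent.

Risk-neutral probability p = (1 + 0.09 − 0.6)/(1.2 − 0.6) = 0.4900/0.6000 = 0.8167
Terminal stock prices: S_uu = 151.2, S_ud = 75.6, S_dd = 37.8
Terminal payoffs (K − S): max(-16.2, 0) = 0, max(59.4, 0) = 59.4, max(97.2, 0) = 97.2
Node u (S = 126): continuation = 1/1.09·[0.8167·0.0000 + 0.1833·59.4000] = 9.9908; exercise value = 9.0000 ≤ continuation, so V_u = 9.9908
Node d (S = 63): continuation = 1/1.09·[0.8167·59.4000 + 0.1833·97.2000] = 60.8532; exercise value = 72.0000 > continuation, so V_d = 72.0000 (exercise)
Node 0 (S = 105): continuation = 1/1.09·[0.8167·9.9908 + 0.1833·72.0000] = 19.5956; exercise value = 30.0000 > continuation, so V_0 = 30.0000 (exercise)

$30.00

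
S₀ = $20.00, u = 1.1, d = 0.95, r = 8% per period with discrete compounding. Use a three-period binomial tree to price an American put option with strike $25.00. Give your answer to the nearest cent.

$5.00

Risk-neutral probability p = (1 + 0.08 − 0.95)/(1.1 − 0.95) = 0.1300/0.1500 = 0.8667
Terminal stock prices: S_uuu = 26.62, S_uud = 22.99, S_udd = 19.86, S_ddd = 17.15
Terminal payoffs (K − S): max(-1.62, 0) = 0, max(2.01, 0) = 2.01, max(5.145, 0) = 5.145, max(7.853, 0) = 7.853
Node uu (S = 24.2): continuation = 1/1.08·[0.8667·0.0000 + 0.1333·2.0100] = 0.2481; exercise value = 0.8000 > continuation, so V_uu = 0.8000 (exercise)
Node ud (S = 20.9): continuation = 1/1.08·[0.8667·2.0100 + 0.1333·5.1450] = 2.2481; exercise value = 4.1000 > continuation, so V_ud = 4.1000 (exercise)
Node dd (S = 18.05): continuation = 1/1.08·[0.8667·5.1450 + 0.1333·7.8525] = 5.0981; exercise value = 6.9500 > continuation, so V_dd = 6.9500 (exercise)
Node u (S = 22): continuation = 1/1.08·[0.8667·0.8000 + 0.1333·4.1000] = 1.1481; exercise value = 3.0000 > continuation, so V_u = 3.0000 (exercise)
Node d (S = 19): continuation = 1/1.08·[0.8667·4.1000 + 0.1333·6.9500] = 4.1481; exercise value = 6.0000 > continuation, so V_d = 6.0000 (exercise)
Node 0 (S = 20): continuation = 1/1.08·[0.8667·3.0000 + 0.1333·6.0000] = 3.1481; exercise value = 5.0000 > continuation, so V_0 = 5.0000 (exercise)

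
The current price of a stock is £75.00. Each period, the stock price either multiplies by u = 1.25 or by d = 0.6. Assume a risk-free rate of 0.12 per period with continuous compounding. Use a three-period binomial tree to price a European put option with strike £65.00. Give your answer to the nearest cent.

£2.11

Risk-neutral probability p = (e^0.12 − 0.6)/(1.25 − 0.6) = 0.5275/0.6500 = 0.8115
Terminal stock prices: S_uuu = 146.5, S_uud = 70.31, S_udd = 33.75, S_ddd = 16.2
Terminal payoffs (K − S): max(-81.48, 0) = 0, max(-5.312, 0) = 0, max(31.25, 0) = 31.25, max(48.8, 0) = 48.8
Node uu (S = 117.2): V_uu = e^(−0.12)·[0.8115·0.0000 + 0.1885·0.0000] = 0.0000
Node ud (S = 56.25): V_ud = e^(−0.12)·[0.8115·0.0000 + 0.1885·31.2500] = 5.2236
Node dd (S = 27): V_dd = e^(−0.12)·[0.8115·31.2500 + 0.1885·48.8000] = 30.6498
Node u (S = 93.75): V_u = e^(−0.12)·[0.8115·0.0000 + 0.1885·5.2236] = 0.8731
Node d (S = 45): V_d = e^(−0.12)·[0.8115·5.2236 + 0.1885·30.6498] = 8.8830
Node 0 (S = 75): V_0 = e^(−0.12)·[0.8115·0.8731 + 0.1885·8.8830] = 2.1133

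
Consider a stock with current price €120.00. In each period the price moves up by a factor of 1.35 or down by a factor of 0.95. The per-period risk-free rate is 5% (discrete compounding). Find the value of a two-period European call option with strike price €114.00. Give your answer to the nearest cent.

€19.51

Risk-neutral probability p = (1 + 0.05 − 0.95)/(1.35 − 0.95) = 0.1000/0.4000 = 0.2500
Terminal stock prices: S_uu = 218.7, S_ud = 153.9, S_dd = 108.3
Terminal payoffs (S − K): max(104.7, 0) = 104.7, max(39.9, 0) = 39.9, max(-5.7, 0) = 0
Node u (S = 162): V_u = 1/1.05·[0.2500·104.7000 + 0.7500·39.9000] = 53.4286
Node d (S = 114): V_d = 1/1.05·[0.2500·39.9000 + 0.7500·0.0000] = 9.5000
Node 0 (S = 120): V_0 = 1/1.05·[0.2500·53.4286 + 0.7500·9.5000] = 19.5068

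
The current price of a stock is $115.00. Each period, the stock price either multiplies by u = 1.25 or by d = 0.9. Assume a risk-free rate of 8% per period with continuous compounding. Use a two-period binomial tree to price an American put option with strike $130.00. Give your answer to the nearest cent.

Risk-neutral probability p = (e^0.08 − 0.9)/(1.25 − 0.9) = 0.1833/0.3500 = 0.5237
Terminal stock prices: S_uu = 179.7, S_ud = 129.4, S_dd = 93.15
Terminal payoffs (K − S): max(-49.69, 0) = 0, max(0.625, 0) = 0.625, max(36.85, 0) = 36.85
Node u (S = 143.8): continuation = e^(−0.08)·[0.5237·0.0000 + 0.4763·0.6250] = 0.2748; exercise value = 0.0000 ≤ continuation, so V_u = 0.2748
Node d (S = 103.5): continuation = e^(−0.08)·[0.5237·0.6250 + 0.4763·36.8500] = 16.5051; exercise value = 26.5000 > continuation, so V_d = 26.5000 (exercise)
Node 0 (S = 115): continuation = e^(−0.08)·[0.5237·0.2748 + 0.4763·26.5000] = 11.7849; exercise value = 15.0000 > continuation, so V_0 = 15.0000 (exercise)

$15.00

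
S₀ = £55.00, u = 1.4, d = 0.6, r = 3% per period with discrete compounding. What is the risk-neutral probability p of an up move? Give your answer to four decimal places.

Risk-neutral probability p = (1 + 0.03 − 0.6)/(1.4 − 0.6) = 0.4300/0.8000 = 0.5375

p = 0.5375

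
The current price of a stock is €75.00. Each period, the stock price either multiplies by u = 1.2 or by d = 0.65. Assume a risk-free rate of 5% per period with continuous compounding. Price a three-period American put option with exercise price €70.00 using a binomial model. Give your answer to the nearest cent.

Risk-neutral probability p = (e^0.05 − 0.65)/(1.2 − 0.65) = 0.4013/0.5500 = 0.7296
Terminal stock prices: S_uuu = 129.6, S_uud = 70.2, S_udd = 38.03, S_ddd = 20.6
Terminal payoffs (K − S): max(-59.6, 0) = 0, max(-0.2, 0) = 0, max(31.97, 0) = 31.97, max(49.4, 0) = 49.4
Node uu (S = 108): continuation = e^(−0.05)·[0.7296·0.0000 + 0.2704·0.0000] = 0.0000; exercise value = 0.0000 ≤ continuation, so V_uu = 0.0000
Node ud (S = 58.5): continuation = e^(−0.05)·[0.7296·0.0000 + 0.2704·31.9750] = 8.2249; exercise value = 11.5000 > continuation, so V_ud = 11.5000 (exercise)
Node dd (S = 31.69): continuation = e^(−0.05)·[0.7296·31.9750 + 0.2704·49.4031] = 34.8986; exercise value = 38.3125 > continuation, so V_dd = 38.3125 (exercise)
Node u (S = 90): continuation = e^(−0.05)·[0.7296·0.0000 + 0.2704·11.5000] = 2.9581; exercise value = 0.0000 ≤ continuation, so V_u = 2.9581
Node d (S = 48.75): continuation = e^(−0.05)·[0.7296·11.5000 + 0.2704·38.3125] = 17.8361; exercise value = 21.2500 > continuation, so V_d = 21.2500 (exercise)
Node 0 (S = 75): continuation = e^(−0.05)·[0.7296·2.9581 + 0.2704·21.2500] = 7.5190; exercise value = 0.0000 ≤ continuation, so V_0 = 7.5190

€7.52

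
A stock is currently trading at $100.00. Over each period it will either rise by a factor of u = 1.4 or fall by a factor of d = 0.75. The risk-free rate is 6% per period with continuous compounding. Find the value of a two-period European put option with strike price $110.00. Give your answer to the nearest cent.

Risk-neutral probability p = (e^0.06 − 0.75)/(1.4 − 0.75) = 0.3118/0.6500 = 0.4797
Terminal stock prices: S_uu = 196, S_ud = 105, S_dd = 56.25
Terminal payoffs (K − S): max(-86, 0) = 0, max(5, 0) = 5, max(53.75, 0) = 53.75
Node u (S = 140): V_u = e^(−0.06)·[0.4797·0.0000 + 0.5203·5.0000] = 2.4498
Node d (S = 75): V_d = e^(−0.06)·[0.4797·5.0000 + 0.5203·53.7500] = 28.5941
Node 0 (S = 100): V_0 = e^(−0.06)·[0.4797·2.4498 + 0.5203·28.5941] = 15.1166

$15.12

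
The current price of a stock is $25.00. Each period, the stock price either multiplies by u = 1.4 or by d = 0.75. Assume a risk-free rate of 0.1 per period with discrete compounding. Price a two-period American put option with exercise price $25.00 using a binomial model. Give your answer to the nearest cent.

Risk-neutral probability p = (1 + 0.1 − 0.75)/(1.4 − 0.75) = 0.3500/0.6500 = 0.5385
Terminal stock prices: S_uu = 49, S_ud = 26.25, S_dd = 14.06
Terminal payoffs (K − S): max(-24, 0) = 0, max(-1.25, 0) = 0, max(10.94, 0) = 10.94
Node u (S = 35): continuation = 1/1.1·[0.5385·0.0000 + 0.4615·0.0000] = 0.0000; exercise value = 0.0000 ≤ continuation, so V_u = 0.0000
Node d (S = 18.75): continuation = 1/1.1·[0.5385·0.0000 + 0.4615·10.9375] = 4.5892; exercise value = 6.2500 > continuation, so V_d = 6.2500 (exercise)
Node 0 (S = 25): continuation = 1/1.1·[0.5385·0.0000 + 0.4615·6.2500] = 2.6224; exercise value = 0.0000 ≤ continuation, so V_0 = 2.6224

$2.62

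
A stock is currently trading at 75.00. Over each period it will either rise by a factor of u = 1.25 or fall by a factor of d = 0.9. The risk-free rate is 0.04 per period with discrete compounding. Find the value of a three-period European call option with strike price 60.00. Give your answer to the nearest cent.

Risk-neutral probability p = (1 + 0.04 − 0.9)/(1.25 − 0.9) = 0.1400/0.3500 = 0.4000
Terminal stock prices: S_uuu = 146.5, S_uud = 105.5, S_udd = 75.94, S_ddd = 54.68
Terminal payoffs (S − K): max(86.48, 0) = 86.48, max(45.47, 0) = 45.47, max(15.94, 0) = 15.94, max(-5.325, 0) = 0
Node uu (S = 117.2): V_uu = 1/1.04·[0.4000·86.4844 + 0.6000·45.4688] = 59.4952
Node ud (S = 84.38): V_ud = 1/1.04·[0.4000·45.4688 + 0.6000·15.9375] = 26.6827
Node dd (S = 60.75): V_dd = 1/1.04·[0.4000·15.9375 + 0.6000·0.0000] = 6.1298
Node u (S = 93.75): V_u = 1/1.04·[0.4000·59.4952 + 0.6000·26.6827] = 38.2766
Node d (S = 67.5): V_d = 1/1.04·[0.4000·26.6827 + 0.6000·6.1298] = 13.7990
Node 0 (S = 75): V_0 = 1/1.04·[0.4000·38.2766 + 0.6000·13.7990] = 22.6827

22.68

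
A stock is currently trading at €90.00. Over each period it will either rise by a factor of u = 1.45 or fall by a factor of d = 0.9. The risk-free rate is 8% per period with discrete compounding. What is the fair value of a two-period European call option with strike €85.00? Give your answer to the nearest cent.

€21.82

Risk-neutral probability p = (1 + 0.08 − 0.9)/(1.45 − 0.9) = 0.1800/0.5500 = 0.3273
Terminal stock prices: S_uu = 189.2, S_ud = 117.5, S_dd = 72.9
Terminal payoffs (S − K): max(104.2, 0) = 104.2, max(32.45, 0) = 32.45, max(-12.1, 0) = 0
Node u (S = 130.5): V_u = 1/1.08·[0.3273·104.2250 + 0.6727·32.4500] = 51.7963
Node d (S = 81): V_d = 1/1.08·[0.3273·32.4500 + 0.6727·0.0000] = 9.8333
Node 0 (S = 90): V_0 = 1/1.08·[0.3273·51.7963 + 0.6727·9.8333] = 21.8210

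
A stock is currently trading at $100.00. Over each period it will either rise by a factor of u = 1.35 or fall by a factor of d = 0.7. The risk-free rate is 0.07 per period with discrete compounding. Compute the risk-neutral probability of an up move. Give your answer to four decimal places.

p = 0.5692

Risk-neutral probability p = (1 + 0.07 − 0.7)/(1.35 − 0.7) = 0.3700/0.6500 = 0.5692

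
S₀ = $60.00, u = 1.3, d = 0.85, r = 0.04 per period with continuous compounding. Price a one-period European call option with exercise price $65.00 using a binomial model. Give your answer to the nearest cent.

Risk-neutral probability p = (e^0.04 − 0.85)/(1.3 − 0.85) = 0.1908/0.4500 = 0.4240
Terminal stock prices: S_u = 78, S_d = 51
Terminal payoffs (S − K): max(13, 0) = 13, max(-14, 0) = 0
Node 0 (S = 60): V_0 = e^(−0.04)·[0.4240·13.0000 + 0.5760·0.0000] = 5.2962

$5.30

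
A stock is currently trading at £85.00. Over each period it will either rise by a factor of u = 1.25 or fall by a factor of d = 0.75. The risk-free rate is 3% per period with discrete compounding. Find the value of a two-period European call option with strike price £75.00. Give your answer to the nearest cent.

Risk-neutral probability p = (1 + 0.03 − 0.75)/(1.25 − 0.75) = 0.2800/0.5000 = 0.5600
Terminal stock prices: S_uu = 132.8, S_ud = 79.69, S_dd = 47.81
Terminal payoffs (S − K): max(57.81, 0) = 57.81, max(4.688, 0) = 4.688, max(-27.19, 0) = 0
Node u (S = 106.2): V_u = 1/1.03·[0.5600·57.8125 + 0.4400·4.6875] = 33.4345
Node d (S = 63.75): V_d = 1/1.03·[0.5600·4.6875 + 0.4400·0.0000] = 2.5485
Node 0 (S = 85): V_0 = 1/1.03·[0.5600·33.4345 + 0.4400·2.5485] = 19.2667

£19.27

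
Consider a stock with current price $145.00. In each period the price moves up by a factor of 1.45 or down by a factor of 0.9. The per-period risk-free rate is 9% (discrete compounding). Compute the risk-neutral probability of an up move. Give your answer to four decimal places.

Risk-neutral probability p = (1 + 0.09 − 0.9)/(1.45 − 0.9) = 0.1900/0.5500 = 0.3455

p = 0.3455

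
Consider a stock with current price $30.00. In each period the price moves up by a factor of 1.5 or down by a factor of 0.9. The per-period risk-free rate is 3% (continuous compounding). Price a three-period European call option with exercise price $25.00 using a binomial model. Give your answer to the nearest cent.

Risk-neutral probability p = (e^0.03 − 0.9)/(1.5 − 0.9) = 0.1305/0.6000 = 0.2174
Terminal stock prices: S_uuu = 101.2, S_uud = 60.75, S_udd = 36.45, S_ddd = 21.87
Terminal payoffs (S − K): max(76.25, 0) = 76.25, max(35.75, 0) = 35.75, max(11.45, 0) = 11.45, max(-3.13, 0) = 0
Node uu (S = 67.5): V_uu = e^(−0.03)·[0.2174·76.2500 + 0.7826·35.7500] = 43.2389
Node ud (S = 40.5): V_ud = e^(−0.03)·[0.2174·35.7500 + 0.7826·11.4500] = 16.2389
Node dd (S = 24.3): V_dd = e^(−0.03)·[0.2174·11.4500 + 0.7826·0.0000] = 2.4159
Node u (S = 45): V_u = e^(−0.03)·[0.2174·43.2389 + 0.7826·16.2389] = 21.4559
Node d (S = 27): V_d = e^(−0.03)·[0.2174·16.2389 + 0.7826·2.4159] = 5.2611
Node 0 (S = 30): V_0 = e^(−0.03)·[0.2174·21.4559 + 0.7826·5.2611] = 8.5227

$8.52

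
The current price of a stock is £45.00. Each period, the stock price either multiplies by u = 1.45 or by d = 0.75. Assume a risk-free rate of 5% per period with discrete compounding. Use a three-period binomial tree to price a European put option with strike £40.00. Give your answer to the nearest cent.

Risk-neutral probability p = (1 + 0.05 − 0.75)/(1.45 − 0.75) = 0.3000/0.7000 = 0.4286
Terminal stock prices: S_uuu = 137.2, S_uud = 70.96, S_udd = 36.7, S_ddd = 18.98
Terminal payoffs (K − S): max(-97.19, 0) = 0, max(-30.96, 0) = 0, max(3.297, 0) = 3.297, max(21.02, 0) = 21.02
Node uu (S = 94.61): V_uu = 1/1.05·[0.4286·0.0000 + 0.5714·0.0000] = 0.0000
Node ud (S = 48.94): V_ud = 1/1.05·[0.4286·0.0000 + 0.5714·3.2969] = 1.7942
Node dd (S = 25.31): V_dd = 1/1.05·[0.4286·3.2969 + 0.5714·21.0156] = 12.7827
Node u (S = 65.25): V_u = 1/1.05·[0.4286·0.0000 + 0.5714·1.7942] = 0.9764
Node d (S = 33.75): V_d = 1/1.05·[0.4286·1.7942 + 0.5714·12.7827] = 7.6889
Node 0 (S = 45): V_0 = 1/1.05·[0.4286·0.9764 + 0.5714·7.6889] = 4.5830

£4.58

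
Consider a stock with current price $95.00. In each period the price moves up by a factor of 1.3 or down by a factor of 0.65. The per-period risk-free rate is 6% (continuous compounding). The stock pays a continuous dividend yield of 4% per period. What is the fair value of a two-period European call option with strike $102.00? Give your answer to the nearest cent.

Per-period risk-free factor R = e^0.06 = 1.0618; dividend-adjusted growth = e^(0.06−0.04) = 1.0202.
Risk-neutral probability p = (1.0202 − 0.65)/(1.3 − 0.65) = 0.3702/0.6500 = 0.5695
Terminal stock prices: S_uu = 160.6, S_ud = 80.28, S_dd = 40.14
Terminal payoffs (S − K): max(58.55, 0) = 58.55, max(-21.72, 0) = 0, max(-61.86, 0) = 0
Node u (S = 123.5): V_u = e^(−0.06)·[0.5695·58.5500 + 0.4305·0.0000] = 31.4046
Node d (S = 61.75): V_d = e^(−0.06)·[0.5695·0.0000 + 0.4305·0.0000] = 0.0000
Node 0 (S = 95): V_0 = e^(−0.06)·[0.5695·31.4046 + 0.4305·0.0000] = 16.8446

$16.84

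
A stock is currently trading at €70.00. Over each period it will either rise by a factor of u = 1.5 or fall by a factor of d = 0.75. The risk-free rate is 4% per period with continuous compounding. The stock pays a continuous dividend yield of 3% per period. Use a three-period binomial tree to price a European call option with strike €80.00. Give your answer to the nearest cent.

Per-period risk-free factor R = e^0.04 = 1.0408; dividend-adjusted growth = e^(0.04−0.03) = 1.0101.
Risk-neutral probability p = (1.0101 − 0.75)/(1.5 − 0.75) = 0.2601/0.7500 = 0.3467
Terminal stock prices: S_uuu = 236.2, S_uud = 118.1, S_udd = 59.06, S_ddd = 29.53
Terminal payoffs (S − K): max(156.2, 0) = 156.2, max(38.12, 0) = 38.12, max(-20.94, 0) = 0, max(-50.47, 0) = 0
Node uu (S = 157.5): V_uu = e^(−0.04)·[0.3467·156.2500 + 0.6533·38.1250] = 75.9820
Node ud (S = 78.75): V_ud = e^(−0.04)·[0.3467·38.1250 + 0.6533·0.0000] = 12.7009
Node dd (S = 39.38): V_dd = e^(−0.04)·[0.3467·0.0000 + 0.6533·0.0000] = 0.0000
Node u (S = 105): V_u = e^(−0.04)·[0.3467·75.9820 + 0.6533·12.7009] = 33.2842
Node d (S = 52.5): V_d = e^(−0.04)·[0.3467·12.7009 + 0.6533·0.0000] = 4.2311
Node 0 (S = 70): V_0 = e^(−0.04)·[0.3467·33.2842 + 0.6533·4.2311] = 13.7439

€13.74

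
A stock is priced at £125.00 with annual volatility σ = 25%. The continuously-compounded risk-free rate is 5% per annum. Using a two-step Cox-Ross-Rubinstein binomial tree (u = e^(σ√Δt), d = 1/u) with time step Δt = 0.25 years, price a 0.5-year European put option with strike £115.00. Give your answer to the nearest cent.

£3.98

CRR parameters: u = e^(σ√Δt) = e^(0.25·√0.25) = 1.1331, d = 1/u = 0.8825
Per-period rate: rΔt = 0.05·0.25 = 0.0125, so R = e^0.0125 = 1.0126
Risk-neutral probability p = (e^0.0125 − 0.8825)/(1.1331 − 0.8825) = 0.1301/0.2507 = 0.5190
Terminal stock prices: S_uu = 160.5, S_ud = 125, S_dd = 97.35
Terminal payoffs (K − S): max(-45.5, 0) = 0, max(-10, 0) = 0, max(17.65, 0) = 17.65
Node u (S = 141.6): V_u = e^(−0.0125)·[0.5190·0.0000 + 0.4810·0.0000] = 0.0000
Node d (S = 110.3): V_d = e^(−0.0125)·[0.5190·0.0000 + 0.4810·17.6499] = 8.3846
Node 0 (S = 125): V_0 = e^(−0.0125)·[0.5190·0.0000 + 0.4810·8.3846] = 3.9831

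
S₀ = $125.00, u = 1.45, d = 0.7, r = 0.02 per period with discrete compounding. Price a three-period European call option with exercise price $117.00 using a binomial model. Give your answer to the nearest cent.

Risk-neutral probability p = (1 + 0.02 − 0.7)/(1.45 − 0.7) = 0.3200/0.7500 = 0.4267
Terminal stock prices: S_uuu = 381.1, S_uud = 184, S_udd = 88.81, S_ddd = 42.87
Terminal payoffs (S − K): max(264.1, 0) = 264.1, max(66.97, 0) = 66.97, max(-28.19, 0) = 0, max(-74.12, 0) = 0
Node uu (S = 262.8): V_uu = 1/1.02·[0.4267·264.0781 + 0.5733·66.9688] = 148.1066
Node ud (S = 126.9): V_ud = 1/1.02·[0.4267·66.9688 + 0.5733·0.0000] = 28.0131
Node dd (S = 61.25): V_dd = 1/1.02·[0.4267·0.0000 + 0.5733·0.0000] = 0.0000
Node u (S = 181.2): V_u = 1/1.02·[0.4267·148.1066 + 0.5733·28.0131] = 77.6990
Node d (S = 87.5): V_d = 1/1.02·[0.4267·28.0131 + 0.5733·0.0000] = 11.7179
Node 0 (S = 125): V_0 = 1/1.02·[0.4267·77.6990 + 0.5733·11.7179] = 39.0881

$39.09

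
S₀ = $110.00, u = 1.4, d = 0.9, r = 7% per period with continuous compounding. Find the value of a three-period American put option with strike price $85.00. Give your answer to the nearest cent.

Risk-neutral probability p = (e^0.07 − 0.9)/(1.4 − 0.9) = 0.1725/0.5000 = 0.3450
Terminal stock prices: S_uuu = 301.8, S_uud = 194, S_udd = 124.7, S_ddd = 80.19
Terminal payoffs (K − S): max(-216.8, 0) = 0, max(-109, 0) = 0, max(-39.74, 0) = 0, max(4.81, 0) = 4.81
Node uu (S = 215.6): continuation = e^(−0.07)·[0.3450·0.0000 + 0.6550·0.0000] = 0.0000; exercise value = 0.0000 ≤ continuation, so V_uu = 0.0000
Node ud (S = 138.6): continuation = e^(−0.07)·[0.3450·0.0000 + 0.6550·0.0000] = 0.0000; exercise value = 0.0000 ≤ continuation, so V_ud = 0.0000
Node dd (S = 89.1): continuation = e^(−0.07)·[0.3450·0.0000 + 0.6550·4.8100] = 2.9375; exercise value = 0.0000 ≤ continuation, so V_dd = 2.9375
Node u (S = 154): continuation = e^(−0.07)·[0.3450·0.0000 + 0.6550·0.0000] = 0.0000; exercise value = 0.0000 ≤ continuation, so V_u = 0.0000
Node d (S = 99): continuation = e^(−0.07)·[0.3450·0.0000 + 0.6550·2.9375] = 1.7939; exercise value = 0.0000 ≤ continuation, so V_d = 1.7939
Node 0 (S = 110): continuation = e^(−0.07)·[0.3450·0.0000 + 0.6550·1.7939] = 1.0956; exercise value = 0.0000 ≤ continuation, so V_0 = 1.0956

$1.10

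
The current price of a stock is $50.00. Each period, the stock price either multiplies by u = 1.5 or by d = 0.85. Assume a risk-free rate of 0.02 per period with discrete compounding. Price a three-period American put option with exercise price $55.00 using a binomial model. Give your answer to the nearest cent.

$10.11

Risk-neutral probability p = (1 + 0.02 − 0.85)/(1.5 − 0.85) = 0.1700/0.6500 = 0.2615
Terminal stock prices: S_uuu = 168.8, S_uud = 95.62, S_udd = 54.19, S_ddd = 30.71
Terminal payoffs (K − S): max(-113.8, 0) = 0, max(-40.62, 0) = 0, max(0.8125, 0) = 0.8125, max(24.29, 0) = 24.29
Node uu (S = 112.5): continuation = 1/1.02·[0.2615·0.0000 + 0.7385·0.0000] = 0.0000; exercise value = 0.0000 ≤ continuation, so V_uu = 0.0000
Node ud (S = 63.75): continuation = 1/1.02·[0.2615·0.0000 + 0.7385·0.8125] = 0.5882; exercise value = 0.0000 ≤ continuation, so V_ud = 0.5882
Node dd (S = 36.12): continuation = 1/1.02·[0.2615·0.8125 + 0.7385·24.2938] = 17.7966; exercise value = 18.8750 > continuation, so V_dd = 18.8750 (exercise)
Node u (S = 75): continuation = 1/1.02·[0.2615·0.0000 + 0.7385·0.5882] = 0.4259; exercise value = 0.0000 ≤ continuation, so V_u = 0.4259
Node d (S = 42.5): continuation = 1/1.02·[0.2615·0.5882 + 0.7385·18.8750] = 13.8160; exercise value = 12.5000 ≤ continuation, so V_d = 13.8160
Node 0 (S = 50): continuation = 1/1.02·[0.2615·0.4259 + 0.7385·13.8160] = 10.1117; exercise value = 5.0000 ≤ continuation, so V_0 = 10.1117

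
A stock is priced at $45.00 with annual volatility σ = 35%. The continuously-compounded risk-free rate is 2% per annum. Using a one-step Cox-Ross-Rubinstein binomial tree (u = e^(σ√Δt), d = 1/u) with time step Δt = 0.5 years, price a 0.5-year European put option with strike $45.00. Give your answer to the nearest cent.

CRR parameters: u = e^(σ√Δt) = e^(0.35·√0.5) = 1.2808, d = 1/u = 0.7808
Per-period rate: rΔt = 0.02·0.5 = 0.01, so R = e^0.01 = 1.0101
Risk-neutral probability p = (e^0.01 − 0.7808)/(1.2808 − 0.7808) = 0.2293/0.5000 = 0.4585
Terminal stock prices: S_u = 57.64, S_d = 35.13
Terminal payoffs (K − S): max(-12.64, 0) = 0, max(9.866, 0) = 9.866
Node 0 (S = 45): V_0 = e^(−0.01)·[0.4585·0.0000 + 0.5415·9.8658] = 5.2888

$5.29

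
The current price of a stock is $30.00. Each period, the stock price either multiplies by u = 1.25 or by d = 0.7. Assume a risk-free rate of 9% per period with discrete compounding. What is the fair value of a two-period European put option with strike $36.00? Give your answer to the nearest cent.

$4.90

Risk-neutral probability p = (1 + 0.09 − 0.7)/(1.25 − 0.7) = 0.3900/0.5500 = 0.7091
Terminal stock prices: S_uu = 46.88, S_ud = 26.25, S_dd = 14.7
Terminal payoffs (K − S): max(-10.88, 0) = 0, max(9.75, 0) = 9.75, max(21.3, 0) = 21.3
Node u (S = 37.5): V_u = 1/1.09·[0.7091·0.0000 + 0.2909·9.7500] = 2.6022
Node d (S = 21): V_d = 1/1.09·[0.7091·9.7500 + 0.2909·21.3000] = 12.0275
Node 0 (S = 30): V_0 = 1/1.09·[0.7091·2.6022 + 0.2909·12.0275] = 4.9028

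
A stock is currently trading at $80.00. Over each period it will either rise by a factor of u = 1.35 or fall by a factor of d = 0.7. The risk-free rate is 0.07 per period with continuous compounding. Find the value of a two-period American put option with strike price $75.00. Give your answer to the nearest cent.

$7.56

Risk-neutral probability p = (e^0.07 − 0.7)/(1.35 − 0.7) = 0.3725/0.6500 = 0.5731
Terminal stock prices: S_uu = 145.8, S_ud = 75.6, S_dd = 39.2
Terminal payoffs (K − S): max(-70.8, 0) = 0, max(-0.6, 0) = 0, max(35.8, 0) = 35.8
Node u (S = 108): continuation = e^(−0.07)·[0.5731·0.0000 + 0.4269·0.0000] = 0.0000; exercise value = 0.0000 ≤ continuation, so V_u = 0.0000
Node d (S = 56): continuation = e^(−0.07)·[0.5731·0.0000 + 0.4269·35.8000] = 14.2501; exercise value = 19.0000 > continuation, so V_d = 19.0000 (exercise)
Node 0 (S = 80): continuation = e^(−0.07)·[0.5731·0.0000 + 0.4269·19.0000] = 7.5629; exercise value = 0.0000 ≤ continuation, so V_0 = 7.5629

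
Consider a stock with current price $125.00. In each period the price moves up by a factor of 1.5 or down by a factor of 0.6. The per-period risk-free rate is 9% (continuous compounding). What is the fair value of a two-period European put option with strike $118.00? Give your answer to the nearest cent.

$14.67

Risk-neutral probability p = (e^0.09 − 0.6)/(1.5 − 0.6) = 0.4942/0.9000 = 0.5491
Terminal stock prices: S_uu = 281.2, S_ud = 112.5, S_dd = 45
Terminal payoffs (K − S): max(-163.2, 0) = 0, max(5.5, 0) = 5.5, max(73, 0) = 73
Node u (S = 187.5): V_u = e^(−0.09)·[0.5491·0.0000 + 0.4509·5.5000] = 2.2666
Node d (S = 75): V_d = e^(−0.09)·[0.5491·5.5000 + 0.4509·73.0000] = 32.8439
Node 0 (S = 125): V_0 = e^(−0.09)·[0.5491·2.2666 + 0.4509·32.8439] = 14.6726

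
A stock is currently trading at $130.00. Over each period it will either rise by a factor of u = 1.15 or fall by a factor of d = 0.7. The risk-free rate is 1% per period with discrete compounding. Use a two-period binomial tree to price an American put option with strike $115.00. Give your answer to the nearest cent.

$9.57

Risk-neutral probability p = (1 + 0.01 − 0.7)/(1.15 − 0.7) = 0.3100/0.4500 = 0.6889
Terminal stock prices: S_uu = 171.9, S_ud = 104.6, S_dd = 63.7
Terminal payoffs (K − S): max(-56.92, 0) = 0, max(10.35, 0) = 10.35, max(51.3, 0) = 51.3
Node u (S = 149.5): continuation = 1/1.01·[0.6889·0.0000 + 0.3111·10.3500] = 3.1881; exercise value = 0.0000 ≤ continuation, so V_u = 3.1881
Node d (S = 91): continuation = 1/1.01·[0.6889·10.3500 + 0.3111·51.3000] = 22.8614; exercise value = 24.0000 > continuation, so V_d = 24.0000 (exercise)
Node 0 (S = 130): continuation = 1/1.01·[0.6889·3.1881 + 0.3111·24.0000] = 9.5673; exercise value = 0.0000 ≤ continuation, so V_0 = 9.5673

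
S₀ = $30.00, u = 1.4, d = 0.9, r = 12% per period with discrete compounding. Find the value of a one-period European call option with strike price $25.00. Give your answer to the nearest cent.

$7.68

Risk-neutral probability p = (1 + 0.12 − 0.9)/(1.4 − 0.9) = 0.2200/0.5000 = 0.4400
Terminal stock prices: S_u = 42, S_d = 27
Terminal payoffs (S − K): max(17, 0) = 17, max(2, 0) = 2
Node 0 (S = 30): V_0 = 1/1.12·[0.4400·17.0000 + 0.5600·2.0000] = 7.6786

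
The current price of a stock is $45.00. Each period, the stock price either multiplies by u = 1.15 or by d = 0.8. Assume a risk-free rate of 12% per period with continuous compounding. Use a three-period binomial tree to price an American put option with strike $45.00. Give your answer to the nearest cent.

$0.68

Risk-neutral probability p = (e^0.12 − 0.8)/(1.15 − 0.8) = 0.3275/0.3500 = 0.9357
Terminal stock prices: S_uuu = 68.44, S_uud = 47.61, S_udd = 33.12, S_ddd = 23.04
Terminal payoffs (K − S): max(-23.44, 0) = 0, max(-2.61, 0) = 0, max(11.88, 0) = 11.88, max(21.96, 0) = 21.96
Node uu (S = 59.51): continuation = e^(−0.12)·[0.9357·0.0000 + 0.0643·0.0000] = 0.0000; exercise value = 0.0000 ≤ continuation, so V_uu = 0.0000
Node ud (S = 41.4): continuation = e^(−0.12)·[0.9357·0.0000 + 0.0643·11.8800] = 0.6774; exercise value = 3.6000 > continuation, so V_ud = 3.6000 (exercise)
Node dd (S = 28.8): continuation = e^(−0.12)·[0.9357·11.8800 + 0.0643·21.9600] = 11.1114; exercise value = 16.2000 > continuation, so V_dd = 16.2000 (exercise)
Node u (S = 51.75): continuation = e^(−0.12)·[0.9357·0.0000 + 0.0643·3.6000] = 0.2053; exercise value = 0.0000 ≤ continuation, so V_u = 0.2053
Node d (S = 36): continuation = e^(−0.12)·[0.9357·3.6000 + 0.0643·16.2000] = 3.9114; exercise value = 9.0000 > continuation, so V_d = 9.0000 (exercise)
Node 0 (S = 45): continuation = e^(−0.12)·[0.9357·0.2053 + 0.0643·9.0000] = 0.6836; exercise value = 0.0000 ≤ continuation, so V_0 = 0.6836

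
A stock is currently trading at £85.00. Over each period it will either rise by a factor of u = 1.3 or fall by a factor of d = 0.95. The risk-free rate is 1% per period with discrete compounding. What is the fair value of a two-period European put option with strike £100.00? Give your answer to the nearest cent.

£15.67

Risk-neutral probability p = (1 + 0.01 − 0.95)/(1.3 − 0.95) = 0.0600/0.3500 = 0.1714
Terminal stock prices: S_uu = 143.7, S_ud = 105, S_dd = 76.71
Terminal payoffs (K − S): max(-43.65, 0) = 0, max(-4.975, 0) = 0, max(23.29, 0) = 23.29
Node u (S = 110.5): V_u = 1/1.01·[0.1714·0.0000 + 0.8286·0.0000] = 0.0000
Node d (S = 80.75): V_d = 1/1.01·[0.1714·0.0000 + 0.8286·23.2875] = 19.1043
Node 0 (S = 85): V_0 = 1/1.01·[0.1714·0.0000 + 0.8286·19.1043] = 15.6726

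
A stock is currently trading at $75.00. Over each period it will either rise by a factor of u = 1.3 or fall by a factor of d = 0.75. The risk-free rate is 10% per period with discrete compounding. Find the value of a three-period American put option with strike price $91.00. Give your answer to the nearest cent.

$16.00

Risk-neutral probability p = (1 + 0.1 − 0.75)/(1.3 − 0.75) = 0.3500/0.5500 = 0.6364
Terminal stock prices: S_uuu = 164.8, S_uud = 95.06, S_udd = 54.84, S_ddd = 31.64
Terminal payoffs (K − S): max(-73.78, 0) = 0, max(-4.063, 0) = 0, max(36.16, 0) = 36.16, max(59.36, 0) = 59.36
Node uu (S = 126.8): continuation = 1/1.1·[0.6364·0.0000 + 0.3636·0.0000] = 0.0000; exercise value = 0.0000 ≤ continuation, so V_uu = 0.0000
Node ud (S = 73.12): continuation = 1/1.1·[0.6364·0.0000 + 0.3636·36.1562] = 11.9525; exercise value = 17.8750 > continuation, so V_ud = 17.8750 (exercise)
Node dd (S = 42.19): continuation = 1/1.1·[0.6364·36.1562 + 0.3636·59.3594] = 40.5398; exercise value = 48.8125 > continuation, so V_dd = 48.8125 (exercise)
Node u (S = 97.5): continuation = 1/1.1·[0.6364·0.0000 + 0.3636·17.8750] = 5.9091; exercise value = 0.0000 ≤ continuation, so V_u = 5.9091
Node d (S = 56.25): continuation = 1/1.1·[0.6364·17.8750 + 0.3636·48.8125] = 26.4773; exercise value = 34.7500 > continuation, so V_d = 34.7500 (exercise)
Node 0 (S = 75): continuation = 1/1.1·[0.6364·5.9091 + 0.3636·34.7500] = 14.9061; exercise value = 16.0000 > continuation, so V_0 = 16.0000 (exercise)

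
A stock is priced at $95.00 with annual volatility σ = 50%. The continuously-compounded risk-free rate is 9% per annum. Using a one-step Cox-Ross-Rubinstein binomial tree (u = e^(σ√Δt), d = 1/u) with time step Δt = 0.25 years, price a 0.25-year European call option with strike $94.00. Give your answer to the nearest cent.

CRR parameters: u = e^(σ√Δt) = e^(0.5·√0.25) = 1.2840, d = 1/u = 0.7788
Per-period rate: rΔt = 0.09·0.25 = 0.0225, so R = e^0.0225 = 1.0228
Risk-neutral probability p = (e^0.0225 − 0.7788)/(1.2840 − 0.7788) = 0.2440/0.5052 = 0.4829
Terminal stock prices: S_u = 122, S_d = 73.99
Terminal payoffs (S − K): max(27.98, 0) = 27.98, max(-20.01, 0) = 0
Node 0 (S = 95): V_0 = e^(−0.0225)·[0.4829·27.9824 + 0.5171·0.0000] = 13.2111

$13.21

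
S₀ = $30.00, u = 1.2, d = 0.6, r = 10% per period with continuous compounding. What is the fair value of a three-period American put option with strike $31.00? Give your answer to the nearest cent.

Risk-neutral probability p = (e^0.1 − 0.6)/(1.2 − 0.6) = 0.5052/0.6000 = 0.8420
Terminal stock prices: S_uuu = 51.84, S_uud = 25.92, S_udd = 12.96, S_ddd = 6.48
Terminal payoffs (K − S): max(-20.84, 0) = 0, max(5.08, 0) = 5.08, max(18.04, 0) = 18.04, max(24.52, 0) = 24.52
Node uu (S = 43.2): continuation = e^(−0.1)·[0.8420·0.0000 + 0.1580·5.0800] = 0.7265; exercise value = 0.0000 ≤ continuation, so V_uu = 0.7265
Node ud (S = 21.6): continuation = e^(−0.1)·[0.8420·5.0800 + 0.1580·18.0400] = 6.4500; exercise value = 9.4000 > continuation, so V_ud = 9.4000 (exercise)
Node dd (S = 10.8): continuation = e^(−0.1)·[0.8420·18.0400 + 0.1580·24.5200] = 17.2500; exercise value = 20.2000 > continuation, so V_dd = 20.2000 (exercise)
Node u (S = 36): continuation = e^(−0.1)·[0.8420·0.7265 + 0.1580·9.4000] = 1.8977; exercise value = 0.0000 ≤ continuation, so V_u = 1.8977
Node d (S = 18): continuation = e^(−0.1)·[0.8420·9.4000 + 0.1580·20.2000] = 10.0500; exercise value = 13.0000 > continuation, so V_d = 13.0000 (exercise)
Node 0 (S = 30): continuation = e^(−0.1)·[0.8420·1.8977 + 0.1580·13.0000] = 3.3049; exercise value = 1.0000 ≤ continuation, so V_0 = 3.3049

$3.30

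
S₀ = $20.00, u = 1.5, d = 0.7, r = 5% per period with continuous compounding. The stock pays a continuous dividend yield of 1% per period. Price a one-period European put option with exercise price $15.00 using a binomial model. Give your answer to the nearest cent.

Per-period risk-free factor R = e^0.05 = 1.0513; dividend-adjusted growth = e^(0.05−0.01) = 1.0408.
Risk-neutral probability p = (1.0408 − 0.7)/(1.5 − 0.7) = 0.3408/0.8000 = 0.4260
Terminal stock prices: S_u = 30, S_d = 14
Terminal payoffs (K − S): max(-15, 0) = 0, max(1, 0) = 1
Node 0 (S = 20): V_0 = e^(−0.05)·[0.4260·0.0000 + 0.5740·1.0000] = 0.5460

$0.55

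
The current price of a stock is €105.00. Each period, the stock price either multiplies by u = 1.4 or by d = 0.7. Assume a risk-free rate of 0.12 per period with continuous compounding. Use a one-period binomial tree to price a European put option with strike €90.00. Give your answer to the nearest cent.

€5.70

Risk-neutral probability p = (e^0.12 − 0.7)/(1.4 − 0.7) = 0.4275/0.7000 = 0.6107
Terminal stock prices: S_u = 147, S_d = 73.5
Terminal payoffs (K − S): max(-57, 0) = 0, max(16.5, 0) = 16.5
Node 0 (S = 105): V_0 = e^(−0.12)·[0.6107·0.0000 + 0.3893·16.5000] = 5.6969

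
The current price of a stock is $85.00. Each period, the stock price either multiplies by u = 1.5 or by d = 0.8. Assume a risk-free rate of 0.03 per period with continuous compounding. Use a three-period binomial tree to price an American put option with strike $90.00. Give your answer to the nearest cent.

Risk-neutral probability p = (e^0.03 − 0.8)/(1.5 − 0.8) = 0.2305/0.7000 = 0.3292
Terminal stock prices: S_uuu = 286.9, S_uud = 153, S_udd = 81.6, S_ddd = 43.52
Terminal payoffs (K − S): max(-196.9, 0) = 0, max(-63, 0) = 0, max(8.4, 0) = 8.4, max(46.48, 0) = 46.48
Node uu (S = 191.2): continuation = e^(−0.03)·[0.3292·0.0000 + 0.6708·0.0000] = 0.0000; exercise value = 0.0000 ≤ continuation, so V_uu = 0.0000
Node ud (S = 102): continuation = e^(−0.03)·[0.3292·0.0000 + 0.6708·8.4000] = 5.4680; exercise value = 0.0000 ≤ continuation, so V_ud = 5.4680
Node dd (S = 54.4): continuation = e^(−0.03)·[0.3292·8.4000 + 0.6708·46.4800] = 32.9401; exercise value = 35.6000 > continuation, so V_dd = 35.6000 (exercise)
Node u (S = 127.5): continuation = e^(−0.03)·[0.3292·0.0000 + 0.6708·5.4680] = 3.5594; exercise value = 0.0000 ≤ continuation, so V_u = 3.5594
Node d (S = 68): continuation = e^(−0.03)·[0.3292·5.4680 + 0.6708·35.6000] = 24.9210; exercise value = 22.0000 ≤ continuation, so V_d = 24.9210
Node 0 (S = 85): continuation = e^(−0.03)·[0.3292·3.5594 + 0.6708·24.9210] = 17.3596; exercise value = 5.0000 ≤ continuation, so V_0 = 17.3596

$17.36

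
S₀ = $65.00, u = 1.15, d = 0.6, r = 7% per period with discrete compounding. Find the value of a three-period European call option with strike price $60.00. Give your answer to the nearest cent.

Risk-neutral probability p = (1 + 0.07 − 0.6)/(1.15 − 0.6) = 0.4700/0.5500 = 0.8545
Terminal stock prices: S_uuu = 98.86, S_uud = 51.58, S_udd = 26.91, S_ddd = 14.04
Terminal payoffs (S − K): max(38.86, 0) = 38.86, max(-8.423, 0) = 0, max(-33.09, 0) = 0, max(-45.96, 0) = 0
Node uu (S = 85.96): V_uu = 1/1.07·[0.8545·38.8569 + 0.1455·0.0000] = 31.0327
Node ud (S = 44.85): V_ud = 1/1.07·[0.8545·0.0000 + 0.1455·0.0000] = 0.0000
Node dd (S = 23.4): V_dd = 1/1.07·[0.8545·0.0000 + 0.1455·0.0000] = 0.0000
Node u (S = 74.75): V_u = 1/1.07·[0.8545·31.0327 + 0.1455·0.0000] = 24.7840
Node d (S = 39): V_d = 1/1.07·[0.8545·0.0000 + 0.1455·0.0000] = 0.0000
Node 0 (S = 65): V_0 = 1/1.07·[0.8545·24.7840 + 0.1455·0.0000] = 19.7935

$19.79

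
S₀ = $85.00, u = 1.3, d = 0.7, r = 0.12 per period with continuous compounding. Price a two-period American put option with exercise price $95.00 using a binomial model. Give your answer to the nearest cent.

Risk-neutral probability p = (e^0.12 − 0.7)/(1.3 − 0.7) = 0.4275/0.6000 = 0.7125
Terminal stock prices: S_uu = 143.7, S_ud = 77.35, S_dd = 41.65
Terminal payoffs (K − S): max(-48.65, 0) = 0, max(17.65, 0) = 17.65, max(53.35, 0) = 53.35
Node u (S = 110.5): continuation = e^(−0.12)·[0.7125·0.0000 + 0.2875·17.6500] = 4.5006; exercise value = 0.0000 ≤ continuation, so V_u = 4.5006
Node d (S = 59.5): continuation = e^(−0.12)·[0.7125·17.6500 + 0.2875·53.3500] = 24.7574; exercise value = 35.5000 > continuation, so V_d = 35.5000 (exercise)
Node 0 (S = 85): continuation = e^(−0.12)·[0.7125·4.5006 + 0.2875·35.5000] = 11.8964; exercise value = 10.0000 ≤ continuation, so V_0 = 11.8964

$11.90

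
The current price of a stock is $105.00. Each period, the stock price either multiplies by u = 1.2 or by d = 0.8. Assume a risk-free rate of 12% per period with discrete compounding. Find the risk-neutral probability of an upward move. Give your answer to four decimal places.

p = 0.8000

Risk-neutral probability p = (1 + 0.12 − 0.8)/(1.2 − 0.8) = 0.3200/0.4000 = 0.8000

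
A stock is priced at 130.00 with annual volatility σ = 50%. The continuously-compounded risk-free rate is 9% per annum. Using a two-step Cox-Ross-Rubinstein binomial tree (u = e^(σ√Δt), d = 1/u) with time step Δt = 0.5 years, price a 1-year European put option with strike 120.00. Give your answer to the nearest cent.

CRR parameters: u = e^(σ√Δt) = e^(0.5·√0.5) = 1.4241, d = 1/u = 0.7022
Per-period rate: rΔt = 0.09·0.5 = 0.045, so R = e^0.045 = 1.0460
Risk-neutral probability p = (e^0.045 − 0.7022)/(1.4241 − 0.7022) = 0.3438/0.7219 = 0.4763
Terminal stock prices: S_uu = 263.7, S_ud = 130, S_dd = 64.1
Terminal payoffs (K − S): max(-143.7, 0) = 0, max(-10, 0) = 0, max(55.9, 0) = 55.9
Node u (S = 185.1): V_u = e^(−0.045)·[0.4763·0.0000 + 0.5237·0.0000] = 0.0000
Node d (S = 91.28): V_d = e^(−0.045)·[0.4763·0.0000 + 0.5237·55.9011] = 27.9884
Node 0 (S = 130): V_0 = e^(−0.045)·[0.4763·0.0000 + 0.5237·27.9884] = 14.0132

14.01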